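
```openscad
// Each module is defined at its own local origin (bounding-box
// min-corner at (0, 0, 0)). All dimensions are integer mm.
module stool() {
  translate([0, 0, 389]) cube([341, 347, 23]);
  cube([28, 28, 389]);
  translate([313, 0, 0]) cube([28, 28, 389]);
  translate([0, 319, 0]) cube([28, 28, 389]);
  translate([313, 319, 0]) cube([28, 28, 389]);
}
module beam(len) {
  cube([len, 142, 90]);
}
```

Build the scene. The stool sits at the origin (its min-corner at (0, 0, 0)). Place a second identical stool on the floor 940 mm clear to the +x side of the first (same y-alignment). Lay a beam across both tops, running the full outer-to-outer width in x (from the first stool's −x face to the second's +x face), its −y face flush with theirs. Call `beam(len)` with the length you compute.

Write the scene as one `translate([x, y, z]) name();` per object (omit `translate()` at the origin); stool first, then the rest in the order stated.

stool();
translate([1281, 0, 0]) stool();
translate([0, 0, 412]) beam(1622);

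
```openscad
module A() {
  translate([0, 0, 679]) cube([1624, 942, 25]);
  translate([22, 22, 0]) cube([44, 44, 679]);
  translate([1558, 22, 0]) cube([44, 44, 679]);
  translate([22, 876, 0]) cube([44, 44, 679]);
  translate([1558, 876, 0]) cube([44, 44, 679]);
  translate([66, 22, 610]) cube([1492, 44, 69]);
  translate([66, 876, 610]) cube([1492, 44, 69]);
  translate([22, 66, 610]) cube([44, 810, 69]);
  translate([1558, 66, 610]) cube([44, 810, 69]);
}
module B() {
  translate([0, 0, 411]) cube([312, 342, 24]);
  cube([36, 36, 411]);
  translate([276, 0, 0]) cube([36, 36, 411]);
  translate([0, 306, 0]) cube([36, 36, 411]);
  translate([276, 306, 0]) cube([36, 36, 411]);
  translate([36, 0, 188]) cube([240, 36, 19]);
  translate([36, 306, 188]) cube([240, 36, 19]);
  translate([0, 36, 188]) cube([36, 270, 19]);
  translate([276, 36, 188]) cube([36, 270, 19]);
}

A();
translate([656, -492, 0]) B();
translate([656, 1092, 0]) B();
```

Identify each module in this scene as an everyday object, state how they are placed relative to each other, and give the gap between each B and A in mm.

Each stool's nearest face is 150 mm from the table's bounding box.

A is a table. B is a stool. Two stools sit around the table at the −y, +y sides. The gap between each stool and the table is 150 mm.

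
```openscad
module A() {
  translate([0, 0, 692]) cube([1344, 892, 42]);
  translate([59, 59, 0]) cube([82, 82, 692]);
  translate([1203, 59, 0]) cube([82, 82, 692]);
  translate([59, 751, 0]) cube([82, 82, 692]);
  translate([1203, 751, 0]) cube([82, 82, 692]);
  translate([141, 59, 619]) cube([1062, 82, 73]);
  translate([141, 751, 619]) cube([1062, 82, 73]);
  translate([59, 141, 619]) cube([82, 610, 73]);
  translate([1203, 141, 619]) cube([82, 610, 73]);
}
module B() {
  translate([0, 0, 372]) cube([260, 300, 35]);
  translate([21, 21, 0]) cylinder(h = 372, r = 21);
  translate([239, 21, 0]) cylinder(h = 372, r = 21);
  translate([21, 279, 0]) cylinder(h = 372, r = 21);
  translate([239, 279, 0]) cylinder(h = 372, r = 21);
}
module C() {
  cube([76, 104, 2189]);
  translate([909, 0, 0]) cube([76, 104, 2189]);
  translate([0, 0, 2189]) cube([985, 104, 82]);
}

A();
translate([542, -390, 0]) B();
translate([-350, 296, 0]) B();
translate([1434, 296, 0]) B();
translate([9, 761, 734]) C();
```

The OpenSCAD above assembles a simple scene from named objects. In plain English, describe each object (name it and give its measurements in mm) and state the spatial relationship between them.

A is a table: top 1344 mm (x) × 892 mm (y), 42 mm thick, upper face at z = 734 mm, on four 82×82 mm square legs, each inset 59 mm from the nearest pair of top edges, running from z = 0 to the bottom of the top. Four apron rails, 82 mm thick and 73 mm tall, run between adjacent legs with their top edges flush with the underside of the top and their outer faces flush with the legs' outer faces.

B is a four-legged stool. The seat is 260×300 mm, 35 mm thick, top at z = 407 mm. It stands on four round legs, each 42 mm in diameter, from z = 0 to the seat underside, each leg's axis is inset half a diameter from the nearest pair of seat edges (so the leg's bounding box is flush with the corner).

C is a door frame. The clear opening is 833 mm wide and 2189 mm high. Two 76 mm wide jambs, 104 mm deep, stand either side of the opening from the floor to the top of the opening. A 82 mm thick head sits across the top of both jambs, spanning the full outside width of the frame.

Three stools sit around the table at the −y, −x, +x sides. The door frame is on top of the table.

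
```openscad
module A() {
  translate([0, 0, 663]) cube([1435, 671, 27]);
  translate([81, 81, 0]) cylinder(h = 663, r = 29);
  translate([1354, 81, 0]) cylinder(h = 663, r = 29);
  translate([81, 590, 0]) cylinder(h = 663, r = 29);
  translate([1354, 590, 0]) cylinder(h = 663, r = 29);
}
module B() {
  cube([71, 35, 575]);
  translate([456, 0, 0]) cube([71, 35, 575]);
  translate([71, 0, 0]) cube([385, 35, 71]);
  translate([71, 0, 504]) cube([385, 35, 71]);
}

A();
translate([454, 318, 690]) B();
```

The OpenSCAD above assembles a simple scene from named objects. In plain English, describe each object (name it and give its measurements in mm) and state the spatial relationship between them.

A is a table with a 1435×671 mm rectangular top, 27 mm thick, top surface at z = 690 mm, supported by four round legs of 58 mm diameter, each leg's bounding box inset 52 mm from the nearest pair of top edges, running from the floor.

B is a rectangular picture frame lying in the x–z plane (depth along y). The opening is 385 mm wide (x) by 433 mm tall (z), surrounded by a border 71 mm wide on all four sides. The frame is 35 mm deep and is made of two full-height vertical stiles with two horizontal rails fitted between them.

The picture frame is on top of the table, centred.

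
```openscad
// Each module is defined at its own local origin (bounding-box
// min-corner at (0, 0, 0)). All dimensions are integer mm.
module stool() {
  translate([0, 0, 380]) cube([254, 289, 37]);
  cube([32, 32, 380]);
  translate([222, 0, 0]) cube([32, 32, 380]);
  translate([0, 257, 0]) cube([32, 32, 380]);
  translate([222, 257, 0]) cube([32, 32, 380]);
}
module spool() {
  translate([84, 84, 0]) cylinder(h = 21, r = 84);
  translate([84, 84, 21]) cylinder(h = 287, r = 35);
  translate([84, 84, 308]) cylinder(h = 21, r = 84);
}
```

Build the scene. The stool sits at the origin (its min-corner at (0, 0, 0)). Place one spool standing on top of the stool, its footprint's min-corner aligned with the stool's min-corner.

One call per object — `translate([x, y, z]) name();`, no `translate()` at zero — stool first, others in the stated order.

stool();
translate([0, 0, 417]) spool();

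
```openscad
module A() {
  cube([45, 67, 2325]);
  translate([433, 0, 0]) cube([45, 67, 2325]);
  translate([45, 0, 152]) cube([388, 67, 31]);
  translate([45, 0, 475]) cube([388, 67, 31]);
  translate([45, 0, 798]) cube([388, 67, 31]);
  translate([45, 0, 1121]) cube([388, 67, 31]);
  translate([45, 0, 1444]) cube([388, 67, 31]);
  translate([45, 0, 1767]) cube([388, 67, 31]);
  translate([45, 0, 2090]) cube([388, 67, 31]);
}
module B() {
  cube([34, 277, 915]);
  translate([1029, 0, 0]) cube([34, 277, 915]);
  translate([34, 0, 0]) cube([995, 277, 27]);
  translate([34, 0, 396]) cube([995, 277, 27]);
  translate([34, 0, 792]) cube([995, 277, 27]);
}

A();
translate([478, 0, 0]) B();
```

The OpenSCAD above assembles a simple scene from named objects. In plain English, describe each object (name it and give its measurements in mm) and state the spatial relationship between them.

A is a wooden ladder with two side rails of 45×67 mm section and 2325 mm height, set 478 mm apart overall. Between them run 7 rectangular rungs (67 mm deep, 31 mm thick), front faces flush with the rails' −y face. The bottom of the first rung is 152 mm above the floor and each subsequent rung is 323 mm higher than the one below.

B is a bookshelf 1063 mm wide overall, 277 mm deep and 915 mm tall. The two sides are 34 mm thick vertical panels. 3 horizontal shelves of 27 mm thickness span between the inner faces of the sides; the lowest shelf sits on the floor and shelves are stacked with a clear vertical gap of 369 mm between each pair.

The bookshelf is against the ladder's +x side, with their −y faces flush.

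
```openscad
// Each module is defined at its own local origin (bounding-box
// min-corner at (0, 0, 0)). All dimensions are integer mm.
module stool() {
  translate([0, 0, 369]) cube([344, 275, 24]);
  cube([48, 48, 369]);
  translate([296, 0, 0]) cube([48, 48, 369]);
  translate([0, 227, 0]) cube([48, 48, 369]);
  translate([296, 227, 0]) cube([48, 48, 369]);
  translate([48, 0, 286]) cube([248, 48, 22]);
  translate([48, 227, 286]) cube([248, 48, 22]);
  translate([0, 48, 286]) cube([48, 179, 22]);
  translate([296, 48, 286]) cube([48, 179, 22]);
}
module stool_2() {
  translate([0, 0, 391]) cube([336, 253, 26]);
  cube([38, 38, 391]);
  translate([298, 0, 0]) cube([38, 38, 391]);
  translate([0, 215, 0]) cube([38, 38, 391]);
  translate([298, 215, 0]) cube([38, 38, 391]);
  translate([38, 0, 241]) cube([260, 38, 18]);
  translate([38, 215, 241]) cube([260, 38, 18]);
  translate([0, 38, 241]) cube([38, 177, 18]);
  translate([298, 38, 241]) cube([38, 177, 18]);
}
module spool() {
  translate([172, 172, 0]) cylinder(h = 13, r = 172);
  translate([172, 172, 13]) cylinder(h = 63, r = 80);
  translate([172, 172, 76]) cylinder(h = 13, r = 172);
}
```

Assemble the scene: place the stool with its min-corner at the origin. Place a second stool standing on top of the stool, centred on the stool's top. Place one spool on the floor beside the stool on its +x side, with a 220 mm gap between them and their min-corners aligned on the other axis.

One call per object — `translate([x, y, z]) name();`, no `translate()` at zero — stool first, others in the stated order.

stool();
translate([4, 11, 393]) stool_2();
translate([564, 0, 0]) spool();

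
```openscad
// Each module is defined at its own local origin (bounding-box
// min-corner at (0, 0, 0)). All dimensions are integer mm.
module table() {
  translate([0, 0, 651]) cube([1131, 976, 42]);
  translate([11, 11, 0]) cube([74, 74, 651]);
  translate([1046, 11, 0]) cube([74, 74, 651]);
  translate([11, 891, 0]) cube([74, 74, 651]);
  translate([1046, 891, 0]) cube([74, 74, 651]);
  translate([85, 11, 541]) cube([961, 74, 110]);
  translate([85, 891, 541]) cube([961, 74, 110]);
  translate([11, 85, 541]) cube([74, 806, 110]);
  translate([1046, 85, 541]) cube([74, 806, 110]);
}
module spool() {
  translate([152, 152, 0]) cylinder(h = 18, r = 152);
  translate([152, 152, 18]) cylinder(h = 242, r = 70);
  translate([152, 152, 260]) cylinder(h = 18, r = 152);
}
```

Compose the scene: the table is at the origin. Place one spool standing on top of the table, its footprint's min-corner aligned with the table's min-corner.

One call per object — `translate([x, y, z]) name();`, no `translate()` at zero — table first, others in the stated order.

table();
translate([0, 0, 693]) spool();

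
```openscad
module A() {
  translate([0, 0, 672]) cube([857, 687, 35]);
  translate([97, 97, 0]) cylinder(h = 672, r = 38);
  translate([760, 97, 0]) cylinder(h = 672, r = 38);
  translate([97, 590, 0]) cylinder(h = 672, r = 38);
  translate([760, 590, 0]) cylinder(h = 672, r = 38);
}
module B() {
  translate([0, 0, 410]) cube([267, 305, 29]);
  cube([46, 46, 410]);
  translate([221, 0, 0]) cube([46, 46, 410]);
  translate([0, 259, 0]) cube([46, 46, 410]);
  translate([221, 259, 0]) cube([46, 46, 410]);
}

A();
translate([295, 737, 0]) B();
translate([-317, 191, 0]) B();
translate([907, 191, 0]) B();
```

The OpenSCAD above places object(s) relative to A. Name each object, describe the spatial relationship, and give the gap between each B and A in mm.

Each stool's nearest face is 50 mm from the table's bounding box.

A is a table. B is a stool. Three stools sit around the table at the +y, −x, +x sides. The gap between each stool and the table is 50 mm.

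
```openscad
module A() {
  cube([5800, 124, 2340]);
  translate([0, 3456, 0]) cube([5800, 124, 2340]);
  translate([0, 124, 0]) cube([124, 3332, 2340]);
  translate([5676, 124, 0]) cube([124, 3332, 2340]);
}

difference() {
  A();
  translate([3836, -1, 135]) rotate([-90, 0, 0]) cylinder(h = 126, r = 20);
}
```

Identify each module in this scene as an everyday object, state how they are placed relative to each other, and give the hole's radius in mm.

The subtracted cylinder has r = 20 mm.

A is a house frame. The house frame has a circular hole through its front wall. The hole's radius is 20 mm.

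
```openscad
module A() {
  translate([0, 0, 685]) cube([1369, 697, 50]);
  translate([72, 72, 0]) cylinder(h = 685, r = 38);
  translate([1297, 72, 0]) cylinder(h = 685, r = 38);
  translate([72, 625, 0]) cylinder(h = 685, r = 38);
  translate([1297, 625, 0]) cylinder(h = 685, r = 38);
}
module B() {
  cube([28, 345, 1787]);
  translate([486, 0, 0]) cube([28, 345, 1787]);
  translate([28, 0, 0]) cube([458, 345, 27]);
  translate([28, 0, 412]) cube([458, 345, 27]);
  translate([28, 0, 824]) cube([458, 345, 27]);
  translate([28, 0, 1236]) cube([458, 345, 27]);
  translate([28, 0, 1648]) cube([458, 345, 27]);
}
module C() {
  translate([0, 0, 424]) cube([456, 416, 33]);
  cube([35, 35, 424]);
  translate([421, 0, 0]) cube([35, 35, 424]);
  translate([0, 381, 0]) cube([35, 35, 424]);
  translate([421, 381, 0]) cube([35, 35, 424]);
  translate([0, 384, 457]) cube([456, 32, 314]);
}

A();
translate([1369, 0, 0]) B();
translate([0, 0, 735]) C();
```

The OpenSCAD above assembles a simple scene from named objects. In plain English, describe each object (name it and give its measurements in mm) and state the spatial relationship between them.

A is a rectangular dining table. The top is 1369×697×50 mm with its upper surface at z = 735 mm. It stands on four round legs of 76 mm diameter, each leg's bounding box inset 34 mm from the nearest pair of top edges, running from the floor to the underside of the top.

B is an open bookshelf. Two side panels, each 28 mm thick, 345 mm deep and 1787 mm tall, stand 514 mm apart (outside-to-outside). Between them sit 5 shelves, each 27 mm thick and 345 mm deep, spanning the full gap between the sides. The bottom shelf rests on the floor (its underside at z = 0) and the clear gap between one shelf's top and the next shelf's underside is 385 mm.

C is a chair. The seat is a 456×416×33 mm slab with its top at z = 457 mm, on four 35×35 mm corner legs (flush with the seat edges, standing on z = 0). A flat backrest 32 mm thick, 314 mm tall, spans the full seat width and rises from the seat top along its +y edge, rear face flush with the rear of the seat.

The bookshelf is against the table's +x side, with their −y faces flush. The chair is on top of the table.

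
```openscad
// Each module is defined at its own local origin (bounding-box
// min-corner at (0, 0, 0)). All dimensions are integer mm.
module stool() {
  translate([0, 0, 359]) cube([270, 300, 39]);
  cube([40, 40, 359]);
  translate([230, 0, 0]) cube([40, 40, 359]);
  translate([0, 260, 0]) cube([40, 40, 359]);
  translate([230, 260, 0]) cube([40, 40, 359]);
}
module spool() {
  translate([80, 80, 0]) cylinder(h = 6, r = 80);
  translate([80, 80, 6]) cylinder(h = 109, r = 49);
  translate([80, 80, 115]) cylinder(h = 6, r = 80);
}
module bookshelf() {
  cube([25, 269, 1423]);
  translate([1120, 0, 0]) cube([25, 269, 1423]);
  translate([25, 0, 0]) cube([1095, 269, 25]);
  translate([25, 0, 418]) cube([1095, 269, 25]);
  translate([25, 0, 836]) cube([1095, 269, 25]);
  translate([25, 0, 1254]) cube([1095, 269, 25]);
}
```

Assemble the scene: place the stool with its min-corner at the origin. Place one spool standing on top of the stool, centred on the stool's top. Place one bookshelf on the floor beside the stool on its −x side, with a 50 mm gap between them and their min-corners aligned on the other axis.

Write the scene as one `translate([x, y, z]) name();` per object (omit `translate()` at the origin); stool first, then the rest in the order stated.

stool();
translate([55, 70, 398]) spool();
translate([-1195, 0, 0]) bookshelf();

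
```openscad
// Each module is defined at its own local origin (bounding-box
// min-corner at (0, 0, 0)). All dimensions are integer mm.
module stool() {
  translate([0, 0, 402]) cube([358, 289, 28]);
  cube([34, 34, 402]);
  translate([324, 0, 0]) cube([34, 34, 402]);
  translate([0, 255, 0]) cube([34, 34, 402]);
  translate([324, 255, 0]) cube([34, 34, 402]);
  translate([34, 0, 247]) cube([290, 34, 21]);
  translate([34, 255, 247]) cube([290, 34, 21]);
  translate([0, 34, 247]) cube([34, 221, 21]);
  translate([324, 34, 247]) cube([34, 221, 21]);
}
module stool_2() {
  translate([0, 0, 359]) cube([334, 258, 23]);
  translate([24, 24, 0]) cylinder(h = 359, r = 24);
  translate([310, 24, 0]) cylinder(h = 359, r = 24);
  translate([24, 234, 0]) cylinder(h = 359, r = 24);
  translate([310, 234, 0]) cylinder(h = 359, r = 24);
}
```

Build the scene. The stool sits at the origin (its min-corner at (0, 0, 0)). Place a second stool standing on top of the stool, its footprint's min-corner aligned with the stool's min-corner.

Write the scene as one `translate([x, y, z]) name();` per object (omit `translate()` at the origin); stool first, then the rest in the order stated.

stool();
translate([0, 0, 430]) stool_2();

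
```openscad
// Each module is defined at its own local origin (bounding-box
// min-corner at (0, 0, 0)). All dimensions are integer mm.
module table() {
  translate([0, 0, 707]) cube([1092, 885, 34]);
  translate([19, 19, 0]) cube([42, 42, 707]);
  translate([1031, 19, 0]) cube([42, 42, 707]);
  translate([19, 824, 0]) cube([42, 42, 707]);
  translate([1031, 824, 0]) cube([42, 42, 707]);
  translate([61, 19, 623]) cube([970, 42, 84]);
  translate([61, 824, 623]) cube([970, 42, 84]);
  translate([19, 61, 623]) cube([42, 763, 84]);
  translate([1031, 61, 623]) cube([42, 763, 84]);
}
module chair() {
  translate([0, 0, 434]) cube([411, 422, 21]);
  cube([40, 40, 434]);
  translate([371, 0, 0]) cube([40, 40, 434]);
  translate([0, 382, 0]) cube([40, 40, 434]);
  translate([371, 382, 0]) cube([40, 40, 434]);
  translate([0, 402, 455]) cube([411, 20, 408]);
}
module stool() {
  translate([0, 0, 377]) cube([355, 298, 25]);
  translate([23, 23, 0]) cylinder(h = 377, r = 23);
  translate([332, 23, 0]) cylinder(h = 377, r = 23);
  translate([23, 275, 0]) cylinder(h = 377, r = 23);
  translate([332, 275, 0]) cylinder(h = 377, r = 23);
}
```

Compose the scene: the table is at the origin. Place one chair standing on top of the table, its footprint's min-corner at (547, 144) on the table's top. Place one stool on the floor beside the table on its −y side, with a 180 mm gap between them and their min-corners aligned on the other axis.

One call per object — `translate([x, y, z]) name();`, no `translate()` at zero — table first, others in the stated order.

table();
translate([547, 144, 741]) chair();
translate([0, -478, 0]) stool();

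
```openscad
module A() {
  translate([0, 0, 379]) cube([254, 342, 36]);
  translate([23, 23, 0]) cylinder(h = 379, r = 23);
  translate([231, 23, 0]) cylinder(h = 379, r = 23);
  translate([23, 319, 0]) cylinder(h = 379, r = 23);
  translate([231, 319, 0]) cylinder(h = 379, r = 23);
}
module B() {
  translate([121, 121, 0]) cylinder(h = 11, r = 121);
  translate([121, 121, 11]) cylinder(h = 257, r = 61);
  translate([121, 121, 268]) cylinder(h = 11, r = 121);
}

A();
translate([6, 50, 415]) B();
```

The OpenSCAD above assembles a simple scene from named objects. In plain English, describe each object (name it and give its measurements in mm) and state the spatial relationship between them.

A is a four-legged stool. The seat is a 254×342×36 mm slab whose top surface is at z = 415 mm; four round legs, each 46 mm in diameter, run from the floor (z = 0) to the underside of the seat, each leg's axis is inset half a diameter from the nearest pair of seat edges (so the leg's bounding box is flush with the corner).

B is a spool: two coaxial disc flanges of radius 121 mm and thickness 11 mm, joined by a core cylinder of radius 61 mm and height 257 mm. The lower flange rests on z = 0 and the three cylinders share a vertical axis.

The spool is on top of the stool, centred.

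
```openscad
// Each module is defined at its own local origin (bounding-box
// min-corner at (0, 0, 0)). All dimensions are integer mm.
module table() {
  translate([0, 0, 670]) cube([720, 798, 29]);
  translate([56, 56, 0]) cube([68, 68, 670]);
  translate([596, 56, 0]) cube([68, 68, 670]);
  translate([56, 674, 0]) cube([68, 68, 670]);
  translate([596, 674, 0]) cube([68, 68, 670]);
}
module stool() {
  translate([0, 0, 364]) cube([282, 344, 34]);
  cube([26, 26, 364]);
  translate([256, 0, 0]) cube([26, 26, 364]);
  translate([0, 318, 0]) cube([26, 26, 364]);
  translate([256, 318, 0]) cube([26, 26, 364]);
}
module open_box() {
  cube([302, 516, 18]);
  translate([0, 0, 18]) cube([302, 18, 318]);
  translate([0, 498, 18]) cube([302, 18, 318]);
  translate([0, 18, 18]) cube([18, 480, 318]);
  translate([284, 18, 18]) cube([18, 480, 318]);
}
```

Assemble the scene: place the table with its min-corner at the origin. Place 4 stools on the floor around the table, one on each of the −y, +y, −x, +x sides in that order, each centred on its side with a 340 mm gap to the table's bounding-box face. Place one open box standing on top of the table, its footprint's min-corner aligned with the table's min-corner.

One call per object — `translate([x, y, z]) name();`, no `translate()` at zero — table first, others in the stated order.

table();
translate([219, -684, 0]) stool();
translate([219, 1138, 0]) stool();
translate([-622, 227, 0]) stool();
translate([1060, 227, 0]) stool();
translate([0, 0, 699]) open_box();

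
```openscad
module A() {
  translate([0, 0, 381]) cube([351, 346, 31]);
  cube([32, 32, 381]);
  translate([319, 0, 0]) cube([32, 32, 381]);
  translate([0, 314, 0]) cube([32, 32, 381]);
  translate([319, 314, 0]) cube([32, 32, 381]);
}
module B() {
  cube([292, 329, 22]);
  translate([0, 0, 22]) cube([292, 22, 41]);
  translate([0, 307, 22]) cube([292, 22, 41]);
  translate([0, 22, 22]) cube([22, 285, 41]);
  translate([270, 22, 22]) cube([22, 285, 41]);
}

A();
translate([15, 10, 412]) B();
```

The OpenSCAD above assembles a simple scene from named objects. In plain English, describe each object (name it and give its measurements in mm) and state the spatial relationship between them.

A is a simple wooden stool: a rectangular seat 351 mm (x) by 346 mm (y), 31 mm thick, top face at z = 412 mm, on four square legs, each 32×32 mm in cross-section. The legs rest on z = 0, each flush with a corner of the seat.

B is an open-topped rectangular box: outside dimensions 292×329×63 mm, with a uniform wall and base thickness of 22 mm. The base is a full 292×329 slab on the floor; four walls sit on top of the base. The front and back walls (the −y and +y sides) span the full width; the two side walls fit between them.

The open box is on top of the stool.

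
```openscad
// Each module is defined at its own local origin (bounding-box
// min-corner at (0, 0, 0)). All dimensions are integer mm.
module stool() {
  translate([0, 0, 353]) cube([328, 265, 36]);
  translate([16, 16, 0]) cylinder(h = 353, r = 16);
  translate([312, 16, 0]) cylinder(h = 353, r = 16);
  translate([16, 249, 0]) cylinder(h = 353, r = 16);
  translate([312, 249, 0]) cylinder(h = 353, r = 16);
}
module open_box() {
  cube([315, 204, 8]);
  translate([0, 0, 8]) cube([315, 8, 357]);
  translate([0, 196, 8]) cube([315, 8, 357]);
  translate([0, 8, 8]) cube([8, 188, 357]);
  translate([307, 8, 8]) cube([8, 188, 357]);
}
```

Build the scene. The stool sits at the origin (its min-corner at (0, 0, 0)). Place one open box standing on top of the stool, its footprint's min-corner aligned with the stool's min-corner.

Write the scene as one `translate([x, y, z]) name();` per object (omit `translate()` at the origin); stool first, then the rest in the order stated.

stool();
translate([0, 0, 389]) open_box();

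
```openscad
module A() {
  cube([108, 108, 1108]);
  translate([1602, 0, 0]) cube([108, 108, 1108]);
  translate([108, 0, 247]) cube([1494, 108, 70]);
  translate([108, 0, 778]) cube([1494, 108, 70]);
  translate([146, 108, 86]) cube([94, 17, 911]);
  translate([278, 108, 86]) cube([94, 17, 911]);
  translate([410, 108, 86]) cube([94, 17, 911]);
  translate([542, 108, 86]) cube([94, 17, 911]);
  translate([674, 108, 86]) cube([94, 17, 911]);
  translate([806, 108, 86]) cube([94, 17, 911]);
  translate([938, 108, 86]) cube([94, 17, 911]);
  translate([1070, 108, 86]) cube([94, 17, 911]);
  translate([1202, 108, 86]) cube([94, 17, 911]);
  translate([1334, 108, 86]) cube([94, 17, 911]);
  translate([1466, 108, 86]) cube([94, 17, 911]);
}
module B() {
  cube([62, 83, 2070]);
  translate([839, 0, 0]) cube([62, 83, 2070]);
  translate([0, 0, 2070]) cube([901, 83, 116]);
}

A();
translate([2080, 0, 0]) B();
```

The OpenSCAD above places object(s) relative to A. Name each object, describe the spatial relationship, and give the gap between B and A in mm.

A is a fence section. B is a door frame. The door frame is on the floor beside the fence section on its +x side. The gap between the door frame and the fence section is 370 mm.

The door frame's nearest face is 370 mm from the fence section's +x face.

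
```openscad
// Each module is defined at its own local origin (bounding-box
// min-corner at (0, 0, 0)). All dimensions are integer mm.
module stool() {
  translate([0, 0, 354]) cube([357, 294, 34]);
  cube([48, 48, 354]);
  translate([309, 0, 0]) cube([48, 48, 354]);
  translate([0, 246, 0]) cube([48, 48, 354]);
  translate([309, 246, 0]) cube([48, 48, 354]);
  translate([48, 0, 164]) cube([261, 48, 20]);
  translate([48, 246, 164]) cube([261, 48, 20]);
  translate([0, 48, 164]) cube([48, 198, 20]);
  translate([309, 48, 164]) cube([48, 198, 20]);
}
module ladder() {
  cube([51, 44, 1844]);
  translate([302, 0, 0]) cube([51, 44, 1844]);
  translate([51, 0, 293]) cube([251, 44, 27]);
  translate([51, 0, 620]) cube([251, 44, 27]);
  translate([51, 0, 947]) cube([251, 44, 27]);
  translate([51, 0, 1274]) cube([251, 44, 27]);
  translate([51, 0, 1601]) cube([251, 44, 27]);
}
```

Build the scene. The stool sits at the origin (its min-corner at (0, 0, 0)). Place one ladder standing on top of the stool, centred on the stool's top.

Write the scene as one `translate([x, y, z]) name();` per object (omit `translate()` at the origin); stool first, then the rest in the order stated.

stool();
translate([2, 125, 388]) ladder();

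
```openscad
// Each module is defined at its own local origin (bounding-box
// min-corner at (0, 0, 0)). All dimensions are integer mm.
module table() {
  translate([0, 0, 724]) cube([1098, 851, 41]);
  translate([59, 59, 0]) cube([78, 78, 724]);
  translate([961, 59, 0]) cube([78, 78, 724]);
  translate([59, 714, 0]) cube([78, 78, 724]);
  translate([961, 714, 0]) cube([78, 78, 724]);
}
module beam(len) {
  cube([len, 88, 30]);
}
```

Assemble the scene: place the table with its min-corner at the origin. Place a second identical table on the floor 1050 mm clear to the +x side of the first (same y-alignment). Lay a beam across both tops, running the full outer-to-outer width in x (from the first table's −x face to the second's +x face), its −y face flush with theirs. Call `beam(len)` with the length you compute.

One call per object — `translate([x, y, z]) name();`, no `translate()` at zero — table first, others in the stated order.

table();
translate([2148, 0, 0]) table();
translate([0, 0, 765]) beam(3246);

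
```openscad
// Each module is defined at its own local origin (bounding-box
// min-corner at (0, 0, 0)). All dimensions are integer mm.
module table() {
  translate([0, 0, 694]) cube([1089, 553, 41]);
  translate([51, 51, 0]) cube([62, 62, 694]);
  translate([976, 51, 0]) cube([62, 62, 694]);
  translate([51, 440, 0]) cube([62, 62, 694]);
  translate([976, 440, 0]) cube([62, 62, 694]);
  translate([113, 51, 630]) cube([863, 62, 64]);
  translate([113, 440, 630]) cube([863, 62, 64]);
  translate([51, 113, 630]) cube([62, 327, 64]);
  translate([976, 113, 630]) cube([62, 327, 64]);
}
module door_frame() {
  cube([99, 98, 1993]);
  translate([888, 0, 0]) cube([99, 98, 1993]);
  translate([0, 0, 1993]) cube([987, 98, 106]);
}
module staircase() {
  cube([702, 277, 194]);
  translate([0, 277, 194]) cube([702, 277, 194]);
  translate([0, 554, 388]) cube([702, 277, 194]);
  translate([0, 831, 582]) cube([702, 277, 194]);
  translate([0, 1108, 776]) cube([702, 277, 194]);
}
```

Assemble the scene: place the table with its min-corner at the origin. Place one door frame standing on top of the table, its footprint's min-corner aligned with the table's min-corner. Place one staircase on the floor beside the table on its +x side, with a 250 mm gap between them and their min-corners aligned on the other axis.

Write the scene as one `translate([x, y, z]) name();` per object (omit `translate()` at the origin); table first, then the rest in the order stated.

table();
translate([0, 0, 735]) door_frame();
translate([1339, 0, 0]) staircase();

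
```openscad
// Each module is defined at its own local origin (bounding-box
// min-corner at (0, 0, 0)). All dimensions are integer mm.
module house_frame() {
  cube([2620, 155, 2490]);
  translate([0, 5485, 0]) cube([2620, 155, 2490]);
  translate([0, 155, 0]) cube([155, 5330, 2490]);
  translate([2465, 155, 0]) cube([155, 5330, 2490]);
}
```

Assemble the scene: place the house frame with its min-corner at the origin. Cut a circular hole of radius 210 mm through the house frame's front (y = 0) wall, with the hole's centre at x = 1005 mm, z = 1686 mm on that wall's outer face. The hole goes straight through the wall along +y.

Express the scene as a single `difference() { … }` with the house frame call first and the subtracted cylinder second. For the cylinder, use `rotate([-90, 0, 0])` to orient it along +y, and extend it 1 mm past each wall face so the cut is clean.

difference() {
  house_frame();
  translate([1005, -1, 1686]) rotate([-90, 0, 0]) cylinder(h = 157, r = 210);
}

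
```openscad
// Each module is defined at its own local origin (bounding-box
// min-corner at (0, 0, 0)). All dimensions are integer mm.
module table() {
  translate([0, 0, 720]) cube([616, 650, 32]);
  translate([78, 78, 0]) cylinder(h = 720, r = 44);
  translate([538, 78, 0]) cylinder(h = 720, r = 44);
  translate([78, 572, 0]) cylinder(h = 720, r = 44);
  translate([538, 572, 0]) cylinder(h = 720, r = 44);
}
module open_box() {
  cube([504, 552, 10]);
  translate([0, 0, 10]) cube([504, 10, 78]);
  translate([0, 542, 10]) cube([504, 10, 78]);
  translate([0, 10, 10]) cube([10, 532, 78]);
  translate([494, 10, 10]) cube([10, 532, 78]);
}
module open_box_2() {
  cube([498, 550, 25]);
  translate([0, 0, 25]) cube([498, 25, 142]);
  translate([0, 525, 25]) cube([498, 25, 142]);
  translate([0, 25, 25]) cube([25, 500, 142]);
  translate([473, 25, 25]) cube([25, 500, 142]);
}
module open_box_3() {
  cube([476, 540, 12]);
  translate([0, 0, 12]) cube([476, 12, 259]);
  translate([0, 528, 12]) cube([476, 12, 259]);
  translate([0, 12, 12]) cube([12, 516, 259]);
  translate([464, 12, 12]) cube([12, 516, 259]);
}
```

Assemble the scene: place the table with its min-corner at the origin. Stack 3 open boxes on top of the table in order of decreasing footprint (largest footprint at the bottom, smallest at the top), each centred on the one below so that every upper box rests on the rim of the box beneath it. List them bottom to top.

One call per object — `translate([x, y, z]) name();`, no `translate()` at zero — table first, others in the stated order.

table();
translate([56, 49, 752]) open_box();
translate([59, 50, 840]) open_box_2();
translate([70, 55, 1007]) open_box_3();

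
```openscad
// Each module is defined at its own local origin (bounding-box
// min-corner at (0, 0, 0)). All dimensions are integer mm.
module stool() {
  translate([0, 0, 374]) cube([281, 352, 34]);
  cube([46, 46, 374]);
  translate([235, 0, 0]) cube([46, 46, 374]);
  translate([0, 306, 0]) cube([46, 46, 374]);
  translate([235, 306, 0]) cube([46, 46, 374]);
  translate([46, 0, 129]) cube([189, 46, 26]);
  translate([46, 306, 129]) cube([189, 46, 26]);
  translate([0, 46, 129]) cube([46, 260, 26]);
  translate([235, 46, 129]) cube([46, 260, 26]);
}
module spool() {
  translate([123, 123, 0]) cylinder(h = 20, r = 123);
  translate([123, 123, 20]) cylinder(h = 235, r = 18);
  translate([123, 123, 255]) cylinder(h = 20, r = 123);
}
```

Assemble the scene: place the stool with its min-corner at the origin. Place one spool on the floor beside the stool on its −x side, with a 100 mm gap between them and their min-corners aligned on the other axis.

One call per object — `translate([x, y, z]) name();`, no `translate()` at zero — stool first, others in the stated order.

stool();
translate([-346, 0, 0]) spool();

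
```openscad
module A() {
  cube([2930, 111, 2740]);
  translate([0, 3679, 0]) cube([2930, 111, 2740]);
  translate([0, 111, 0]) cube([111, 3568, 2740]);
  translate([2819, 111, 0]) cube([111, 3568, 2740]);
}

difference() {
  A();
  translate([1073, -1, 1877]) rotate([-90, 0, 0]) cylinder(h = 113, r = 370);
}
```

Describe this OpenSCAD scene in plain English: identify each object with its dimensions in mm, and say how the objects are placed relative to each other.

A is the wall frame of a small rectangular building: four walls, each 2740 mm tall and 111 mm thick, enclosing a footprint 2930 mm (x) by 3790 mm (y) outside-to-outside, with no floor or roof. The front and back walls (the −y and +y sides) span the full width; the two side walls fit between them.

The house frame has a circular hole of radius 370 mm through its front wall, centred at (x = 1073, z = 1877).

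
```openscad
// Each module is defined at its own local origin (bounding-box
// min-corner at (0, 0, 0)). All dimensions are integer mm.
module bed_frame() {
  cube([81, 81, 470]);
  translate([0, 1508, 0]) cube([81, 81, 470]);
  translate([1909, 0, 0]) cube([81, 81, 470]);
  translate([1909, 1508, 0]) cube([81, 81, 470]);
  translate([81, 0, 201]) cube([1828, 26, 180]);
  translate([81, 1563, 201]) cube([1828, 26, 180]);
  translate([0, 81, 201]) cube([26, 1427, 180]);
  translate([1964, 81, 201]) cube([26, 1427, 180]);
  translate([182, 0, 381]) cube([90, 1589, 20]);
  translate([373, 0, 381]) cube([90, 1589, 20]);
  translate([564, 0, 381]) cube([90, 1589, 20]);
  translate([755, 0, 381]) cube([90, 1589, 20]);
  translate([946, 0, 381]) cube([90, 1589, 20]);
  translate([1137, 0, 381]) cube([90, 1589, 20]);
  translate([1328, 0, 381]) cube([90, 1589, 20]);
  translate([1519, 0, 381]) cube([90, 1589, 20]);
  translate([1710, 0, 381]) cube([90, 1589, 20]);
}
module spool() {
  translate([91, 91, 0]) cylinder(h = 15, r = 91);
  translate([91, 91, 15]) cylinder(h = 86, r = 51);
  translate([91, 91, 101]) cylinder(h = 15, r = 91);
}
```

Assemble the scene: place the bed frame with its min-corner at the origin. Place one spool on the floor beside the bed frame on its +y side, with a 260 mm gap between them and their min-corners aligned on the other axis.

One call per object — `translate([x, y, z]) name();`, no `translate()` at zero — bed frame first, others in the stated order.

bed_frame();
translate([0, 1849, 0]) spool();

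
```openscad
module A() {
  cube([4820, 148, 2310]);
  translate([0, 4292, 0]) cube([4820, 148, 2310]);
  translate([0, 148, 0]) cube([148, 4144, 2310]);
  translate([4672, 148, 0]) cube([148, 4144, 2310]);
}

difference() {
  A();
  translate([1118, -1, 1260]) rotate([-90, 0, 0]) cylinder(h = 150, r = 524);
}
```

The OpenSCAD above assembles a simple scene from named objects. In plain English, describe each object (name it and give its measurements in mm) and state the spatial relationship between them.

A is the wall frame of a small rectangular building: four walls, each 2310 mm tall and 148 mm thick, enclosing a footprint 4820 mm (x) by 4440 mm (y) outside-to-outside, with no floor or roof. The front and back walls (the −y and +y sides) span the full width; the two side walls fit between them.

The house frame has a circular hole of radius 524 mm through its front wall, centred at (x = 1118, z = 1260).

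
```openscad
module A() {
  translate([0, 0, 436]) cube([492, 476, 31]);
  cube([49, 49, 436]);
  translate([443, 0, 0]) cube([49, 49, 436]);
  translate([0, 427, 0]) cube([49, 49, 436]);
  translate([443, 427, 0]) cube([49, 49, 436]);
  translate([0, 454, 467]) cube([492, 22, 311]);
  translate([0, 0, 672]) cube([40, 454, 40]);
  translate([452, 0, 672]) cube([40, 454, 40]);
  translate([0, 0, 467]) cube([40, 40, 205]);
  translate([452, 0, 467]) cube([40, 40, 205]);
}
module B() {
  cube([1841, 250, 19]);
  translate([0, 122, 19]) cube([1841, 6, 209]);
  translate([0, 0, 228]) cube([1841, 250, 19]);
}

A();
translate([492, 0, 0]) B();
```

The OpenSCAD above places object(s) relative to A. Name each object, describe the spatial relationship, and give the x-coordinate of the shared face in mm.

The chair's +x face and the I-beam's −x face are both at x = 492 mm.

A is a chair. B is an I-beam. The I-beam is against the chair's +x side, with their −y faces flush. The x-coordinate of the shared face is 492 mm.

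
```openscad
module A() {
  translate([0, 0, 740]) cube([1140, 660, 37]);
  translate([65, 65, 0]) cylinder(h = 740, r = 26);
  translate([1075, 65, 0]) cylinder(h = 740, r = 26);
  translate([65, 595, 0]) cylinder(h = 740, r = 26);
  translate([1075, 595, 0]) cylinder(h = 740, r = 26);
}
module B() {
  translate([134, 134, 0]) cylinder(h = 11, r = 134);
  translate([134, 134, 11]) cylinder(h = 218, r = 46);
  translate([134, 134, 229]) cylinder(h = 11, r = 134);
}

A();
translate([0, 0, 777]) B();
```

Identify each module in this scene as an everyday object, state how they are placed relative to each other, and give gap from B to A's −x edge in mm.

A is a table. B is a spool. The spool is on top of the table. The gap from the spool to the table's −x edge is 0 mm.

The spool's min-x is at 0; the table's min-x is 0; gap = 0 mm.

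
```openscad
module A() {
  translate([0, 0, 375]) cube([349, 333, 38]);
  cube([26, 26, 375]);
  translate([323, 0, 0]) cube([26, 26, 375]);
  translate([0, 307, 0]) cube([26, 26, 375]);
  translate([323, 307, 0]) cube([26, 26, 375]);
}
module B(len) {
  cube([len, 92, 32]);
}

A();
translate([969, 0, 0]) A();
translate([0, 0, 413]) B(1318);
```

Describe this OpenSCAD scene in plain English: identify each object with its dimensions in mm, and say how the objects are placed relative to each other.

A is a four-legged stool. The seat is 349×333 mm, 38 mm thick, top at z = 413 mm. It stands on four square legs, each 26×26 mm in cross-section, from z = 0 to the seat underside, each flush with a corner of the seat.

B is a rectangular beam 1318 mm long (x), 92 mm deep (y), 32 mm thick (z).

The beam spans the tops of two stools placed 620 mm apart, resting at z = 413 mm.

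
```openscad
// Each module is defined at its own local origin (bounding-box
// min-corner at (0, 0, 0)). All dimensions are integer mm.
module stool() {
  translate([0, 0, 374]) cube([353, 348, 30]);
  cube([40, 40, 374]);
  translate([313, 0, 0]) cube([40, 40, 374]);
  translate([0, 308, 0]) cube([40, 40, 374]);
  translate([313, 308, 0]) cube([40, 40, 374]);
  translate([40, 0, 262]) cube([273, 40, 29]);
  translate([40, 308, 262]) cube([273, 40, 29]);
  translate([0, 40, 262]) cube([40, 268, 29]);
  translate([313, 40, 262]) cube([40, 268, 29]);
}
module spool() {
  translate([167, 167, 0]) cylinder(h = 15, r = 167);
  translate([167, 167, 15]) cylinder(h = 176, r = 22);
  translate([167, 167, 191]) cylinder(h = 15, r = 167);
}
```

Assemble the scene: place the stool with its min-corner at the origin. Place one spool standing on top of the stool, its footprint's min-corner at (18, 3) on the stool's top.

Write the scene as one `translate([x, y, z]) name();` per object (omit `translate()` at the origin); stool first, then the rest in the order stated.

stool();
translate([18, 3, 404]) spool();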